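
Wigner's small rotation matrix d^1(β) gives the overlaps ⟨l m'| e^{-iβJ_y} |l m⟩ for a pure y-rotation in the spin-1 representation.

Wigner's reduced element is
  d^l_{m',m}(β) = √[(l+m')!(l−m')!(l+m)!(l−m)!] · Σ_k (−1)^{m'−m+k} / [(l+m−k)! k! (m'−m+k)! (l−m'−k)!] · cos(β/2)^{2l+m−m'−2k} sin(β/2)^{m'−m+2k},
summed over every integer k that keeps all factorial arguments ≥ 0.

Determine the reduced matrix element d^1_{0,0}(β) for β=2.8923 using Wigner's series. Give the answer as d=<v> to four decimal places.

d^1_{0,0}(β=2.8923) via Wigner's sum:
c=cos(2.8923/2)=0.124324, s=sin(2.8923/2)=0.992242; N=√[1·1·1·1]=1.000000
Admissible k: 0..1 (factorial args all ≥0)
  k=0: (−1)^0·1.0000/(1)·0.1243^2·0.9922^0 = +0.015456
  k=1: (−1)^1·1.0000/(1)·0.1243^0·0.9922^2 = -0.984544
d^1_{0,0}(2.8923) = +0.015456 -0.984544 = -0.969087

d=-0.9691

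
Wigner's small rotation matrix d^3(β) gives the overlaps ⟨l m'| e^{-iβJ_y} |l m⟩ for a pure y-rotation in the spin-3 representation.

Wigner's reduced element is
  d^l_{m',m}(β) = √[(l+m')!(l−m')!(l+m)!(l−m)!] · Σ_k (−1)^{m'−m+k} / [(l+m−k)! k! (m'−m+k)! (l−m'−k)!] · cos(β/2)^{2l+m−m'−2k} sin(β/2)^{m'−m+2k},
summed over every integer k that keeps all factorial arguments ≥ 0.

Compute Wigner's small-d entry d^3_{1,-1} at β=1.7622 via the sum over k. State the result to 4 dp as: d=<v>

d^3_{1,-1}(β=1.7622) via Wigner's sum:
Half-angle: c=0.636303, s=0.771439. N=√(24·2·2·24)=48.000000
The bounds max(0,m−m')=0 and min(l+m,l−m')=2 give 3 terms
  k=0: (−1)^2·48.0000/(8)·0.6363^4·0.7714^2 = +0.585343
  k=1: (−1)^3·48.0000/(6)·0.6363^2·0.7714^4 = -1.147162
  k=2: (−1)^4·48.0000/(48)·0.6363^0·0.7714^6 = +0.210771
d^3_{1,-1}(1.7622) = +0.585343 -1.147162 +0.210771 = -0.351048

d=-0.3510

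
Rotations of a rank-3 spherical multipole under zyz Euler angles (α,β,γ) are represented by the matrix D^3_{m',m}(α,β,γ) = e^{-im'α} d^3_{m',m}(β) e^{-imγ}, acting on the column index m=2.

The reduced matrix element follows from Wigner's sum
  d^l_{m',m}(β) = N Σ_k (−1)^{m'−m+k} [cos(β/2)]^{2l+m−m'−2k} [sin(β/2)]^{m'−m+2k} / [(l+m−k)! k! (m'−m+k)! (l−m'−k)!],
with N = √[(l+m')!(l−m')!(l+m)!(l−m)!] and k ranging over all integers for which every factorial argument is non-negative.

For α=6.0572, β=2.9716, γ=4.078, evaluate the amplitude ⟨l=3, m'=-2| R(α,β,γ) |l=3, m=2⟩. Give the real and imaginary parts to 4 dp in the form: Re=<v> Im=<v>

First d^3_{-2,2}(β=2.9716), then the phase factors e^{-i(-2)α} and e^{-i(2)γ}:
c=cos(2.9716/2)=0.084894, s=sin(2.9716/2)=0.996390; N=√[1·120·120·1]=120.000000
The bounds max(0,m−m')=4 and min(l+m,l−m')=5 give 2 terms
  k=4: (−1)^0·120.0000/(24)·0.0849^2·0.9964^4 = +0.035517
  k=5: (−1)^1·120.0000/(120)·0.0849^0·0.9964^6 = -0.978534
d^3_{-2,2}(2.9716) = +0.035517 -0.978534 = -0.943017
D = (+0.899588-0.436739i)·(-0.943017)·(-0.297448-0.954738i) = +0.645544+0.687425i

Re=0.6455 Im=0.6874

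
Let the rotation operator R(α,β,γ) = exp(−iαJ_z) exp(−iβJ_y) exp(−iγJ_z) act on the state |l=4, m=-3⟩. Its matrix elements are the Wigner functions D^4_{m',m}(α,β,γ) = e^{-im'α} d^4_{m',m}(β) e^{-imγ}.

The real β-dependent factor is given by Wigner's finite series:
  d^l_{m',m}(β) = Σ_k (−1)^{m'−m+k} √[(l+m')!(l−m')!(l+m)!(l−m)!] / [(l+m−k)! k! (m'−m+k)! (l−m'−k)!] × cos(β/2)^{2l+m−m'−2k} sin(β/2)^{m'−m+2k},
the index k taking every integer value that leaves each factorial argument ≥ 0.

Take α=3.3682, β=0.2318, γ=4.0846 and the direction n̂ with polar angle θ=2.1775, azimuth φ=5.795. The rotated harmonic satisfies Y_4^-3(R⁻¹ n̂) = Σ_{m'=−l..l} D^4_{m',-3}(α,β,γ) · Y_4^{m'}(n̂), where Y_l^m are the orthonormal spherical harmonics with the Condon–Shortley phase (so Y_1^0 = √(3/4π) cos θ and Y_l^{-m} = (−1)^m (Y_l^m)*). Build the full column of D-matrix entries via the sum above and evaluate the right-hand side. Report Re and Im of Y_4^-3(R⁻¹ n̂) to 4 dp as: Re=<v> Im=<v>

Need the full column D^4_{m',-3} for m'=−4..4 at α=3.3682, β=0.2318, γ=4.0846.
cos(β/2)=0.993291, sin(β/2)=0.115641
d^4_{-4,-3}: single k=1 term ⇒ +0.312027;  D = +0.258604+0.174599i
d^4_{-3,-3}: k∈[0..1] ⇒ +0.947572 -0.089904 = +0.857668;  D = -0.800477-0.307947i
d^4_{-2,-3}: k∈[0..1] ⇒ -0.412772 +0.016784 = -0.395988;  D = -0.392078-0.055510i
d^4_{-1,-3}: k∈[0..1] ⇒ +0.101941 -0.002303 = +0.099639;  D = -0.099271+0.008555i
d^4_{0,-3}: k∈[0..1] ⇒ -0.017692 +0.000240 = -0.017452;  D = -0.016607+0.005367i
d^4_{1,-3}: k∈[0..1] ⇒ +0.002303 -0.000019 = +0.002284;  D = -0.001960+0.001173i
d^4_{2,-3}: k∈[0..1] ⇒ -0.000227 +0.000001 = -0.000226;  D = -0.000163+0.000157i
d^4_{3,-3}: k∈[0..1] ⇒ +0.000017 -0.000000 = +0.000016;  D = -0.000009+0.000014i
d^4_{4,-3}: single k=0 term ⇒ -0.000001;  D = -0.000000+0.000001i
Y_4^{m'}(θ=2.1775,φ=5.795) and Σ D·Y over m':
  (+0.2586+0.1746i)·(-0.0751+0.1871i)  (-0.8005-0.3079i)·(-0.0420-0.3935i)  (-0.3921-0.0555i)·(+0.1613+0.2386i)  (-0.0993+0.0086i)·(+0.1418+0.0753i)  (-0.0166+0.0054i)·(-0.3230+0.0000i)  (-0.0020+0.0012i)·(-0.1418+0.0753i)  (-0.0002+0.0002i)·(+0.1613-0.2386i)  (-0.0000+0.0000i)·(+0.0420-0.3935i)  (-0.0000+0.0000i)·(-0.0751-0.1871i)
Y_4^-3(R⁻¹ n̂) = -0.198808+0.252394i

Re=-0.1988 Im=0.2524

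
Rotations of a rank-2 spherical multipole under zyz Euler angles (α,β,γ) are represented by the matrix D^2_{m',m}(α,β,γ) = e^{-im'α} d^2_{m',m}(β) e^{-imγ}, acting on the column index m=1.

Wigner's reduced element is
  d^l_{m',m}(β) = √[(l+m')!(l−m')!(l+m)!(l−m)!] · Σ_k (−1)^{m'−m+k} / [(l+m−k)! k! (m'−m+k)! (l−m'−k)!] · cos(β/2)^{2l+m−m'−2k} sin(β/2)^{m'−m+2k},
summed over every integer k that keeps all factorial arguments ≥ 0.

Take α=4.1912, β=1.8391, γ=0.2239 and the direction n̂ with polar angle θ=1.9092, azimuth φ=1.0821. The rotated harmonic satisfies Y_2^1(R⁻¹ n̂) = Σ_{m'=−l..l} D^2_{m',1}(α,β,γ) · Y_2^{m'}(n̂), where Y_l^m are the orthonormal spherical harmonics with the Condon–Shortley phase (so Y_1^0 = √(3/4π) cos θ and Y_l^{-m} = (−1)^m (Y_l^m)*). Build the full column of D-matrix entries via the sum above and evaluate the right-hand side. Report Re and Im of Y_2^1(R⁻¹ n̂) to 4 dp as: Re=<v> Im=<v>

Re=0.3482 Im=-0.0992

Need the full column D^2_{m',1} for m'=−2..2 at α=4.1912, β=1.8391, γ=0.2239.
cos(β/2)=0.606178, sin(β/2)=0.795329
d^2_{-2,1}: single k=3 term ⇒ +0.609917;  D = -0.182874+0.581855i
d^2_{-1,1}: k∈[2..3] ⇒ +0.697293 -0.400117 = +0.297176;  D = -0.201496-0.218432i
d^2_{0,1}: k∈[1..2] ⇒ +0.433933 -0.746992 = -0.313059;  D = -0.305245+0.069510i
d^2_{1,1}: k∈[0..1] ⇒ +0.135021 -0.697293 = -0.562272;  D = +0.164706-0.537608i
d^2_{2,1}: single k=0 term ⇒ -0.354305;  D = +0.242109+0.258681i
Y_2^{m'}(θ=1.9092,φ=1.0821) and Σ D·Y over m':
  (-0.1829+0.5819i)·(-0.1922-0.2849i)  (-0.2015-0.2184i)·(-0.1136+0.2136i)  (-0.3052+0.0695i)·(-0.2111+0.0000i)  (+0.1647-0.5376i)·(+0.1136+0.2136i)  (+0.2421+0.2587i)·(-0.1922+0.2849i)
Y_2^1(R⁻¹ n̂) = +0.348232-0.099234i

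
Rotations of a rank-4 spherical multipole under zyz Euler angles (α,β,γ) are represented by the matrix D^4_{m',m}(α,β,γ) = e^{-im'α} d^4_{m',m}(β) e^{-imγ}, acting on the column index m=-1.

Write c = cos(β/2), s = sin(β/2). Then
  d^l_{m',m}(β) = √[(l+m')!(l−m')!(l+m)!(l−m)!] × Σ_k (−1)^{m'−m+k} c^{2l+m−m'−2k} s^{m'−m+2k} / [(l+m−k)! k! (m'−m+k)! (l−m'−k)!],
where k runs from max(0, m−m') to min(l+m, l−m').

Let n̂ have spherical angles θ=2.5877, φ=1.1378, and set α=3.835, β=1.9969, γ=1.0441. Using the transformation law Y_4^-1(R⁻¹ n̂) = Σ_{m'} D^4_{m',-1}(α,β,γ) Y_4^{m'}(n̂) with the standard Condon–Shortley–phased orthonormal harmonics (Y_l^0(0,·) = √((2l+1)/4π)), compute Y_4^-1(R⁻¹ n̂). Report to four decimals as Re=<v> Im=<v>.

Need the full column D^4_{m',-1} for m'=−4..4 at α=3.835, β=1.9969, γ=1.0441.
cos(β/2)=0.541606, sin(β/2)=0.840633
d^4_{-4,-1}: single k=3 term ⇒ +0.207171;  D = -0.161593-0.129645i
d^4_{-3,-1}: k∈[2..3] ⇒ +0.141574 -0.568431 = -0.426857;  D = -0.426793+0.007372i
d^4_{-2,-1}: k∈[1..3] ⇒ +0.048756 -0.587275 +0.943183 = +0.404664;  D = -0.306703+0.263981i
d^4_{-1,-1}: k∈[0..3] ⇒ +0.007404 -0.267549 +1.289079 -1.035151 = -0.006218;  D = -0.001032+0.006131i
d^4_{0,-1}: k∈[0..3] ⇒ -0.051393 +0.742851 -1.789565 +0.718525 = -0.379582;  D = -0.190808-0.328138i
d^4_{1,-1}: k∈[0..3] ⇒ +0.178366 -1.289079 +1.552727 -0.249373 = +0.192641;  D = -0.180916-0.066182i
d^4_{2,-1}: k∈[0..2] ⇒ -0.391517 +1.414775 -0.681652 = +0.341606;  D = +0.321740-0.114795i
d^4_{3,-1}: k∈[0..1] ⇒ +0.568431 -0.821626 = -0.253195;  D = +0.129018-0.217858i
d^4_{4,-1}: single k=0 term ⇒ -0.499086;  D = +0.078889+0.492811i
Y_4^{m'}(θ=2.5877,φ=1.1378) and Σ D·Y over m':
  (-0.1616-0.1296i)·(-0.0054+0.0334i)  (-0.4268+0.0074i)·(+0.1492-0.0416i)  (-0.3067+0.2640i)·(-0.2437-0.2865i)  (-0.0010+0.0061i)·(-0.1832+0.3964i)  (-0.1908-0.3281i)·(-0.0410+0.0000i)  (-0.1809-0.0662i)·(+0.1832+0.3964i)  (+0.3217-0.1148i)·(-0.2437+0.2865i)  (+0.1290-0.2179i)·(-0.1492-0.0416i)  (+0.0789+0.4928i)·(-0.0054-0.0334i)
Y_4^-1(R⁻¹ n̂) = +0.033077+0.107759i

Re=0.0331 Im=0.1078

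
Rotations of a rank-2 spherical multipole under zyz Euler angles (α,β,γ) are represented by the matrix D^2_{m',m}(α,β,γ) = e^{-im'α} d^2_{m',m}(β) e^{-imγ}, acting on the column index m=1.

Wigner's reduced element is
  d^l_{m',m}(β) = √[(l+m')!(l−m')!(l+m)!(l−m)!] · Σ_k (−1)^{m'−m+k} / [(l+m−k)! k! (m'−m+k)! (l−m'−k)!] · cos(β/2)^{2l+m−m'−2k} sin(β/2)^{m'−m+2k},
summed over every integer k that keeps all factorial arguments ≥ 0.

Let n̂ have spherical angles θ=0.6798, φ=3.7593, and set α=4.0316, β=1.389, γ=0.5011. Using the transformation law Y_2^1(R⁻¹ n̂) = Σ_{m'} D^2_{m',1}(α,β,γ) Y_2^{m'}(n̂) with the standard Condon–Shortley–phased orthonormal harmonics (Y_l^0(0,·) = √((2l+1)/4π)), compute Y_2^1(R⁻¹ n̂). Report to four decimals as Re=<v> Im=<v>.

Need the full column D^2_{m',1} for m'=−2..2 at α=4.0316, β=1.389, γ=0.5011.
cos(β/2)=0.768374, sin(β/2)=0.640001
d^2_{-2,1}: single k=3 term ⇒ +0.402852;  D = +0.115922+0.385813i
d^2_{-1,1}: k∈[2..3] ⇒ +0.725484 -0.167774 = +0.557711;  D = -0.516063-0.211471i
d^2_{0,1}: k∈[1..2] ⇒ +0.711171 -0.493391 = +0.217781;  D = +0.191006-0.104620i
d^2_{1,1}: k∈[0..1] ⇒ +0.348570 -0.725484 = -0.376914;  D = +0.067363-0.370846i
d^2_{2,1}: single k=0 term ⇒ -0.580669;  D = +0.378640+0.440237i
Y_2^{m'}(θ=0.6798,φ=3.7593) and Σ D·Y over m':
  (+0.1159+0.3858i)·(+0.0502-0.1441i)  (-0.5161-0.2115i)·(-0.3079+0.2187i)  (+0.1910-0.1046i)·(+0.2569+0.0000i)  (+0.0674-0.3708i)·(+0.3079+0.2187i)  (+0.3786+0.4402i)·(+0.0502+0.1441i)
Y_2^1(R⁻¹ n̂) = +0.373082-0.094725i

Re=0.3731 Im=-0.0947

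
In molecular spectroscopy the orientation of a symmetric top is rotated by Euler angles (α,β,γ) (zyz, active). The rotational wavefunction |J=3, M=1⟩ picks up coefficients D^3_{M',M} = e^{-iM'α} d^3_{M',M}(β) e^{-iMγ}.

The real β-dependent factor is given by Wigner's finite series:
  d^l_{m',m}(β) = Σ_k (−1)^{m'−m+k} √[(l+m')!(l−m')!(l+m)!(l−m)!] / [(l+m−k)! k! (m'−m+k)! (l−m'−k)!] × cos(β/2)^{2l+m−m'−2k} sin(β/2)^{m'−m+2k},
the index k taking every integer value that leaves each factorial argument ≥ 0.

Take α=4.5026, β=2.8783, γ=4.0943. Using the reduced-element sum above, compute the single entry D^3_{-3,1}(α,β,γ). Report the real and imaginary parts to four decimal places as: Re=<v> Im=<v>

Re=-0.0645 Im=0.0007

D^3_{-3,1}(4.5026,2.8783,4.0943) = e^{-i·-3·4.5026}·d^3_{-3,1}(2.8783)·e^{-i·1·4.0943}. Compute d first:
c=cos(2.8783/2)=0.131266, s=sin(2.8783/2)=0.991347; N=√[1·720·24·2]=185.903201
Admissible k: 4..4 (factorial args all ≥0)
  k=4: (−1)^0·185.9032/(48)·0.1313^2·0.9913^4 = +0.064455
d^3_{-3,1}(2.8783) = +0.064455
D = (+0.588633+0.808400i)·(+0.064455)·(-0.579479+0.814987i) = -0.064451+0.000727i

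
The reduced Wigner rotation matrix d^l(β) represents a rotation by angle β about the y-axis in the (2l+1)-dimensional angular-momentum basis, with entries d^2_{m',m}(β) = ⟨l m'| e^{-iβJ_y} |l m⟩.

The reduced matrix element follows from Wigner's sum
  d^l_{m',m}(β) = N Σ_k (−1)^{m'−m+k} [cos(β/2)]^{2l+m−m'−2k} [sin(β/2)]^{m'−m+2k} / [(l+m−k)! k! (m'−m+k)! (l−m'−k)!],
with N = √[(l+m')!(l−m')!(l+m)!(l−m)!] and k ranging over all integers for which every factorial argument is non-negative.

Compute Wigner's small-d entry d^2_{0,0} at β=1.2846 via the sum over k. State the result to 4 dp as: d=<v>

d^2_{0,0}(β=1.2846) via Wigner's sum:
Half-angle: c=0.800720, s=0.599039. N=√(2·2·2·2)=4.000000
k∈{0,1,2} keeps every argument non-negative
  k=0: (−1)^0·4.0000/(4)·0.8007^4·0.5990^0 = +0.411077
  k=1: (−1)^1·4.0000/(1)·0.8007^2·0.5990^2 = -0.920304
  k=2: (−1)^2·4.0000/(4)·0.8007^0·0.5990^4 = +0.128771
d^2_{0,0}(1.2846) = +0.411077 -0.920304 +0.128771 = -0.380456

d=-0.3805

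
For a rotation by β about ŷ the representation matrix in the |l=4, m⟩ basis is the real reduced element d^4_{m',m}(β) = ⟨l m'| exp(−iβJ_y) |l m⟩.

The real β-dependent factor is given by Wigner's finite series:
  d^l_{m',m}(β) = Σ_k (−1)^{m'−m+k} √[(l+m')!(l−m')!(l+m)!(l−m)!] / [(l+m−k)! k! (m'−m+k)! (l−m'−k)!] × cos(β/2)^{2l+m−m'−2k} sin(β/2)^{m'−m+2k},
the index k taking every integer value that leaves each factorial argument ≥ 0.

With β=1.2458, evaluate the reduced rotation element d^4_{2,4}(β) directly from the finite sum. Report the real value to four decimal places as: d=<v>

d=0.5169

d^4_{2,4}(β=1.2458) via Wigner's sum:
c=cos(1.2458/2)=0.812190, s=sin(1.2458/2)=0.583393; N=√[720·2·40320·1]=7619.763776
k: max(0,(4)−(2))=2 … min(4+(4),4−(2))=2
  k=2: (−1)^0·7619.7638/(1440)·0.8122^6·0.5834^2 = +0.516949
d^4_{2,4}(1.2458) = +0.516949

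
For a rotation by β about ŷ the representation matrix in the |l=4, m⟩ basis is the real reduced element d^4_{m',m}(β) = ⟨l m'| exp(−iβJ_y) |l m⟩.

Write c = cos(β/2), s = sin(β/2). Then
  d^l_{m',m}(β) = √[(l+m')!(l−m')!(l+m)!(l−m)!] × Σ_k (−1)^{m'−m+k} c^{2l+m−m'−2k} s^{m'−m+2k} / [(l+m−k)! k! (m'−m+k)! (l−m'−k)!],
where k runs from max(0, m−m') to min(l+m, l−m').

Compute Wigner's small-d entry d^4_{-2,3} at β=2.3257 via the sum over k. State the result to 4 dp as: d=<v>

d=-0.3584

d^4_{-2,3}(β=2.3257) via Wigner's sum:
c=cos(2.3257/2)=0.396725, s=sin(2.3257/2)=0.917938; N=√[2·720·5040·1]=2693.993318
k∈{5,6} keeps every argument non-negative
  k=5: (−1)^0·2693.9933/(240)·0.3967^3·0.9179^5 = +0.456793
  k=6: (−1)^1·2693.9933/(720)·0.3967^1·0.9179^7 = -0.815165
d^4_{-2,3}(2.3257) = +0.456793 -0.815165 = -0.358372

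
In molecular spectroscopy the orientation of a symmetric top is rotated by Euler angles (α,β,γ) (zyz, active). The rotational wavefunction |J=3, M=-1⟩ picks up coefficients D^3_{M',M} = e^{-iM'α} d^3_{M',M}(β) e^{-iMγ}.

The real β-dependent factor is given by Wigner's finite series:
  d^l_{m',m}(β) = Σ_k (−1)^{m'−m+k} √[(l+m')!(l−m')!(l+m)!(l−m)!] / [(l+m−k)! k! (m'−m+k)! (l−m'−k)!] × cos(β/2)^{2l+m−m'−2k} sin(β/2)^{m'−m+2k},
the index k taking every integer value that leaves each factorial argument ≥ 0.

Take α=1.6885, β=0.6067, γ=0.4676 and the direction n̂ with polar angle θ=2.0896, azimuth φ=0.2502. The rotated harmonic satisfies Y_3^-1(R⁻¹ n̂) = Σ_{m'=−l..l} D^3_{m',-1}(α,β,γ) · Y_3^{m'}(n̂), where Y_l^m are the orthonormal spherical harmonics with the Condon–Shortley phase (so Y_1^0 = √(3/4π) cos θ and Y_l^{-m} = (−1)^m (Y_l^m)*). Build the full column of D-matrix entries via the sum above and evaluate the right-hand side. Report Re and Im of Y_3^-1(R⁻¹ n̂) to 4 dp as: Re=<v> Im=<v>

Need the full column D^3_{m',-1} for m'=−3..3 at α=1.6885, β=0.6067, γ=0.4676.
cos(β/2)=0.954341, sin(β/2)=0.298719
d^3_{-3,-1}: single k=2 term ⇒ +0.286672;  D = +0.209738-0.195425i
d^3_{-2,-1}: k∈[1..2] ⇒ +0.747792 -0.146531 = +0.601261;  D = -0.458703-0.388724i
d^3_{-1,-1}: k∈[0..2] ⇒ +0.755478 -0.592148 +0.043512 = +0.206842;  D = -0.114271+0.172412i
d^3_{0,-1}: k∈[0..2] ⇒ -0.819165 +0.240775 -0.007863 = -0.586254;  D = -0.523321-0.264251i
d^3_{1,-1}: k∈[0..2] ⇒ +0.444111 -0.058016 +0.000711 = +0.386805;  D = +0.132597-0.363368i
d^3_{2,-1}: k∈[0..1] ⇒ -0.146531 +0.007178 = -0.139353;  D = +0.135613+0.032067i
d^3_{3,-1}: single k=0 term ⇒ +0.028087;  D = -0.003209+0.027903i
Y_3^{m'}(θ=2.0896,φ=0.2502) and Σ D·Y over m':
  (+0.2097-0.1954i)·(+0.1998-0.1864i)  (-0.4587-0.3887i)·(-0.3353+0.1833i)  (-0.1143+0.1724i)·(+0.0623-0.0159i)  (-0.5233-0.2643i)·(+0.3276+0.0000i)  (+0.1326-0.3634i)·(-0.0623-0.0159i)  (+0.1356+0.0321i)·(-0.3353-0.1833i)  (-0.0032+0.0279i)·(-0.1998-0.1864i)
Y_3^-1(R⁻¹ n̂) = +0.006915-0.125964i

Re=0.0069 Im=-0.1260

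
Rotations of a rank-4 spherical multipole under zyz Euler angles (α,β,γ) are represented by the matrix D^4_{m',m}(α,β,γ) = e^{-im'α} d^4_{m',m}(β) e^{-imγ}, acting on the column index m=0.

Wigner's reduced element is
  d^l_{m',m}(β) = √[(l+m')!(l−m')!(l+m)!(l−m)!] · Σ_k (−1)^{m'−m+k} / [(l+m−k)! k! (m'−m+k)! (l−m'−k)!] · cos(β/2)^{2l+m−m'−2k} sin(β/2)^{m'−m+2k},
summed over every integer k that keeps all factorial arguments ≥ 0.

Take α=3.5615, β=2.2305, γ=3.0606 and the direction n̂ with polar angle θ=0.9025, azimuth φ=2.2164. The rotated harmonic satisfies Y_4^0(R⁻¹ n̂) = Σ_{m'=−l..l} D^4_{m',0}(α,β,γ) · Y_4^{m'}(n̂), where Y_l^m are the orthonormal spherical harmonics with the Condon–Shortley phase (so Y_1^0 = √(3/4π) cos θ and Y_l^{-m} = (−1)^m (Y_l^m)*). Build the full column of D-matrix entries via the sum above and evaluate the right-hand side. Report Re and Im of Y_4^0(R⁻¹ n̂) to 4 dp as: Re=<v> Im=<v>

Need the full column D^4_{m',0} for m'=−4..4 at α=3.5615, β=2.2305, γ=3.0606.
cos(β/2)=0.439953, sin(β/2)=0.898021
d^4_{-4,0}: single k=4 term ⇒ +0.203854;  D = -0.022142+0.202648i
d^4_{-3,0}: k∈[3..4] ⇒ +0.141239 -0.588457 = -0.447218;  D = +0.136885+0.425754i
d^4_{-2,0}: k∈[2..4] ⇒ +0.055479 -0.616397 +0.963057 = +0.402140;  D = +0.268469+0.299401i
d^4_{-1,0}: k∈[1..4] ⇒ +0.012813 -0.320300 +1.334495 -0.926672 = +0.100336;  D = -0.091620-0.040905i
d^4_{0,0}: k∈[0..4] ⇒ +0.001404 -0.093569 +0.877149 -1.624243 +0.422952 = -0.416307;  D = -0.416307+0.000000i
d^4_{1,0}: k∈[0..3] ⇒ -0.012813 +0.320300 -1.334495 +0.926672 = -0.100336;  D = +0.091620-0.040905i
d^4_{2,0}: k∈[0..2] ⇒ +0.055479 -0.616397 +0.963057 = +0.402140;  D = +0.268469-0.299401i
d^4_{3,0}: k∈[0..1] ⇒ -0.141239 +0.588457 = +0.447218;  D = -0.136885+0.425754i
d^4_{4,0}: single k=0 term ⇒ +0.203854;  D = -0.022142-0.202648i
Y_4^{m'}(θ=0.9025,φ=2.2164) and Σ D·Y over m':
  (-0.0221+0.2026i)·(-0.1424-0.0891i)  (+0.1369+0.4258i)·(+0.3502-0.1342i)  (+0.2685+0.2994i)·(-0.0960+0.3343i)  (-0.0916-0.0409i)·(+0.0432+0.0574i)  (-0.4163+0.0000i)·(-0.3553+0.0000i)  (+0.0916-0.0409i)·(-0.0432+0.0574i)  (+0.2685-0.2994i)·(-0.0960-0.3343i)  (-0.1369+0.4258i)·(-0.3502-0.1342i)  (-0.0221-0.2026i)·(-0.1424+0.0891i)
Y_4^0(R⁻¹ n̂) = +0.145545+0.000000i

Re=0.1455 Im=0.0000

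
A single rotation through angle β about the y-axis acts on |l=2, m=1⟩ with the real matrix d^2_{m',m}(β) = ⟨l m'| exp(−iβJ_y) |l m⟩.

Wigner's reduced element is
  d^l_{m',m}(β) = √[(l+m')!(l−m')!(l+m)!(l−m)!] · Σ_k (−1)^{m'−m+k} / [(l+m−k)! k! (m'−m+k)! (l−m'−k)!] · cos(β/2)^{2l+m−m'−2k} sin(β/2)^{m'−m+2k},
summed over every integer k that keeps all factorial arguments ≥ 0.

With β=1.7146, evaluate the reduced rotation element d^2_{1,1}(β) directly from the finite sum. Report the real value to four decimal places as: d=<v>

d=-0.5511

d^2_{1,1}(β=1.7146) via Wigner's sum:
c=cos(1.7146/2)=0.654481, s=sin(1.7146/2)=0.756078; N=√[6·1·6·1]=6.000000
The bounds max(0,m−m')=0 and min(l+m,l−m')=1 give 2 terms
  k=0: (−1)^0·6.0000/(6)·0.6545^4·0.7561^0 = +0.183480
  k=1: (−1)^1·6.0000/(2)·0.6545^2·0.7561^2 = -0.734597
d^2_{1,1}(1.7146) = +0.183480 -0.734597 = -0.551117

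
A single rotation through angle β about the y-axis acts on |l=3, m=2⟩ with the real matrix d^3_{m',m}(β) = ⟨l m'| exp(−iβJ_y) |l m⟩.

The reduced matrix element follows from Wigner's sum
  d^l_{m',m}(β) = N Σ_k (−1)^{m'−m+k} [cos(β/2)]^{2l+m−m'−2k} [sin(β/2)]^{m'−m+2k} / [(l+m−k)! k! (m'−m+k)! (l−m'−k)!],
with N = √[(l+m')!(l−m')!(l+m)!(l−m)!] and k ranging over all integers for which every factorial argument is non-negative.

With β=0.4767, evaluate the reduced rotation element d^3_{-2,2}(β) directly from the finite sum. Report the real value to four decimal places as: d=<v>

d^3_{-2,2}(β=0.4767) via Wigner's sum:
c=cos(0.4767/2)=0.971729, s=sin(0.4767/2)=0.236100; N=√[1·120·120·1]=120.000000
The bounds max(0,m−m')=4 and min(l+m,l−m')=5 give 2 terms
  k=4: (−1)^0·120.0000/(24)·0.9717^2·0.2361^4 = +0.014670
  k=5: (−1)^1·120.0000/(120)·0.9717^0·0.2361^6 = -0.000173
d^3_{-2,2}(0.4767) = +0.014670 -0.000173 = +0.014497

d=0.0145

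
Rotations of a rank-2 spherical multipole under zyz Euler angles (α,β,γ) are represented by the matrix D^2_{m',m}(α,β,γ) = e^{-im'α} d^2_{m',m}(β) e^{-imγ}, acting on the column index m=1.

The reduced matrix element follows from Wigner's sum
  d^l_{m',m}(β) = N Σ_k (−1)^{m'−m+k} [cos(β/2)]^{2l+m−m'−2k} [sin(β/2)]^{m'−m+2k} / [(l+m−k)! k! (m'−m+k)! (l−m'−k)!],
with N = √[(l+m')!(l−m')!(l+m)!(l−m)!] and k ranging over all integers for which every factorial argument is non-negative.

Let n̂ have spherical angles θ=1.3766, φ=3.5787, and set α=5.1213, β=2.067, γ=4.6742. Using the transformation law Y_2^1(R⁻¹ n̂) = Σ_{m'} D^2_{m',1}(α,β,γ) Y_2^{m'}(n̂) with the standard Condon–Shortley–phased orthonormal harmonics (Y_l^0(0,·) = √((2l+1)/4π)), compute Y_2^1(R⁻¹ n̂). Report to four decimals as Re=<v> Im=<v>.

Need the full column D^2_{m',1} for m'=−2..2 at α=5.1213, β=2.067, γ=4.6742.
cos(β/2)=0.511815, sin(β/2)=0.859096
d^2_{-2,1}: single k=3 term ⇒ +0.649034;  D = +0.490173-0.425413i
d^2_{-1,1}: k∈[2..3] ⇒ +0.580003 -0.544711 = +0.035293;  D = +0.031823+0.015259i
d^2_{0,1}: k∈[1..2] ⇒ +0.282135 -0.794901 = -0.512767;  D = +0.019577-0.512393i
d^2_{1,1}: k∈[0..1] ⇒ +0.068620 -0.580003 = -0.511383;  D = +0.476643-0.185268i
d^2_{2,1}: single k=0 term ⇒ -0.230362;  D = +0.161949+0.163827i
Y_2^{m'}(θ=1.3766,φ=3.5787) and Σ D·Y over m':
  (+0.4902-0.4254i)·(+0.2386-0.2853i)  (+0.0318+0.0153i)·(-0.1325+0.0619i)  (+0.0196-0.5124i)·(-0.2802+0.0000i)  (+0.4766-0.1853i)·(+0.1325+0.0619i)  (+0.1619+0.1638i)·(+0.2386+0.2853i)
Y_2^1(R⁻¹ n̂) = +0.051510-0.007582i

Re=0.0515 Im=-0.0076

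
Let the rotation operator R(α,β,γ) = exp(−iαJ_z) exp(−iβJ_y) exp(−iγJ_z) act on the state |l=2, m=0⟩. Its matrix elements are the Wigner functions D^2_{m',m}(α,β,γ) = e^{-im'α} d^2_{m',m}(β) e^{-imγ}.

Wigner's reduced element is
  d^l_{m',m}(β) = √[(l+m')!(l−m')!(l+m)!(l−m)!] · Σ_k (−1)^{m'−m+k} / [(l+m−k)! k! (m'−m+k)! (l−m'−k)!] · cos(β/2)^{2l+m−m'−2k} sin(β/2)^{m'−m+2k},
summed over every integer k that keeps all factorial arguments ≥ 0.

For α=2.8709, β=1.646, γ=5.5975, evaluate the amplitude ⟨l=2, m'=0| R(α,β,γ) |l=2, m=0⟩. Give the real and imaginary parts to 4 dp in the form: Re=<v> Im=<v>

D^2_{0,0}(2.8709,1.646,5.5975) = e^{-i·0·2.8709}·d^2_{0,0}(1.646)·e^{-i·0·5.5975}. Compute d first:
With c≡cos(β/2)=0.680025 and s≡sin(β/2)=0.733189, N=[2·2·2·2]^{1/2}=4.000000
k∈{0,1,2} keeps every argument non-negative
  k=0: (−1)^0·4.0000/(4)·0.6800^4·0.7332^0 = +0.213845
  k=1: (−1)^1·4.0000/(1)·0.6800^2·0.7332^2 = -0.994355
  k=2: (−1)^2·4.0000/(4)·0.6800^0·0.7332^4 = +0.288978
d^2_{0,0}(1.646) = +0.213845 -0.994355 +0.288978 = -0.491533
Phases: e^{-i·(0)·2.8709}=+1.000000+0.000000i, e^{-i·(0)·5.5975}=+1.000000+0.000000i ⇒ D=-0.491533+0.000000i

Re=-0.4915 Im=0.0000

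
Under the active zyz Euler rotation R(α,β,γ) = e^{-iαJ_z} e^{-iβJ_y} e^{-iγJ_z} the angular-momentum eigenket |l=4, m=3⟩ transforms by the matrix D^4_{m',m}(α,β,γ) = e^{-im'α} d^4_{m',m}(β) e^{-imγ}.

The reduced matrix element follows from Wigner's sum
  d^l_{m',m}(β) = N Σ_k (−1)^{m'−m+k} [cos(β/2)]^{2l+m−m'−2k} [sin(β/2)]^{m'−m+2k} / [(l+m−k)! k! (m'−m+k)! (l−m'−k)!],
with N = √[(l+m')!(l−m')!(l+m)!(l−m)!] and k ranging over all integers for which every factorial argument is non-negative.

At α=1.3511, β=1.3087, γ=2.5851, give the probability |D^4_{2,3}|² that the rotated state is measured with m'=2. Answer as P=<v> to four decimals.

P=0.1190

D^4_{2,3}(1.3511,1.3087,2.5851) = e^{-i·2·1.3511}·d^4_{2,3}(1.3087)·e^{-i·3·2.5851}. Compute d first:
With c≡cos(β/2)=0.793444 and s≡sin(β/2)=0.608644, N=[720·2·5040·1]^{1/2}=2693.993318
The bounds max(0,m−m')=1 and min(l+m,l−m')=2 give 2 terms
  k=1: (−1)^0·2693.9933/(720)·0.7934^7·0.6086^1 = +0.450858
  k=2: (−1)^1·2693.9933/(240)·0.7934^5·0.6086^3 = -0.795894
d^4_{2,3}(1.3087) = +0.450858 -0.795894 = -0.345036
|D^4_{2,3}|² = |d^4_{2,3}(β)|² = (-0.345036)² = 0.119050 (the z-rotation phases have unit modulus)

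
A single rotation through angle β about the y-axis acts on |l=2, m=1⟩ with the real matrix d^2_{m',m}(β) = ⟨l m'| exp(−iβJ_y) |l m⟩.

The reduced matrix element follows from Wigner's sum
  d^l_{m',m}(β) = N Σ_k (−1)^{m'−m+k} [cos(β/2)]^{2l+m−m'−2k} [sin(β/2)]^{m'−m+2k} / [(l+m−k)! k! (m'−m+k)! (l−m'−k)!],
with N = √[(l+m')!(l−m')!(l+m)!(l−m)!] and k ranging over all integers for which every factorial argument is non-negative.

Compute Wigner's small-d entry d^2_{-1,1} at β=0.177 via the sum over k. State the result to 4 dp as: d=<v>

d^2_{-1,1}(β=0.177) via Wigner's sum:
c=cos(0.177/2)=0.996086, s=sin(0.177/2)=0.088385; N=√[1·6·6·1]=6.000000
k∈{2,3} keeps every argument non-negative
  k=2: (−1)^0·6.0000/(2)·0.9961^2·0.0884^2 = +0.023252
  k=3: (−1)^1·6.0000/(6)·0.9961^0·0.0884^4 = -0.000061
d^2_{-1,1}(0.177) = +0.023252 -0.000061 = +0.023191

d=0.0232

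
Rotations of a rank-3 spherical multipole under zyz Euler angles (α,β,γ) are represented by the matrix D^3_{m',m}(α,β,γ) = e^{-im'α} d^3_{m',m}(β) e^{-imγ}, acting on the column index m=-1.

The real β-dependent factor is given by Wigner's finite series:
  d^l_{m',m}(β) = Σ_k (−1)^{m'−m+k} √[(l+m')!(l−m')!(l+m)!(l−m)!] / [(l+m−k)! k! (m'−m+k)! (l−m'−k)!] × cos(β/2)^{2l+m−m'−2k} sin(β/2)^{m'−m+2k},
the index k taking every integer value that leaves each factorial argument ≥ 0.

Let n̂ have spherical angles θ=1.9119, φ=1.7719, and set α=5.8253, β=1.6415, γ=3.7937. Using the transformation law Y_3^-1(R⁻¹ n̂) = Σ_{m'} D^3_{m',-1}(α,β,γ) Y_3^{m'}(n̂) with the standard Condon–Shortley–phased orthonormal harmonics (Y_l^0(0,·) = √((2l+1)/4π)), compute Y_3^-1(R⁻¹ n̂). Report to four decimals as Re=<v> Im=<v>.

Re=-0.1268 Im=0.0617

Need the full column D^3_{m',-1} for m'=−3..3 at α=5.8253, β=1.6415, γ=3.7937.
cos(β/2)=0.681673, sin(β/2)=0.731657
d^3_{-3,-1}: single k=2 term ⇒ +0.447677;  D = -0.336108+0.295712i
d^3_{-2,-1}: k∈[1..2] ⇒ +0.340555 -0.784659 = -0.444104;  D = +0.428756-0.115742i
d^3_{-1,-1}: k∈[0..2] ⇒ +0.100336 -0.924717 +0.798976 = -0.025405;  D = +0.024928+0.004903i
d^3_{0,-1}: k∈[0..2] ⇒ -0.373059 +1.289326 -0.495114 = +0.421153;  D = -0.334735-0.255582i
d^3_{1,-1}: k∈[0..2] ⇒ +0.693538 -1.065302 +0.153407 = -0.218356;  D = +0.097096+0.195581i
d^3_{2,-1}: k∈[0..1] ⇒ -0.784659 +0.451975 = -0.332684;  D = +0.000971+0.332682i
d^3_{3,-1}: single k=0 term ⇒ +0.515737;  D = +0.226632-0.463274i
Y_3^{m'}(θ=1.9119,φ=1.7719) and Σ D·Y over m':
  (-0.3361+0.2957i)·(+0.1981+0.2875i)  (+0.4288-0.1157i)·(+0.2794-0.1189i)  (+0.0249+0.0049i)·(+0.0268+0.1314i)  (-0.3347-0.2556i)·(+0.3047+0.0000i)  (+0.0971+0.1956i)·(-0.0268+0.1314i)  (+0.0010+0.3327i)·(+0.2794+0.1189i)  (+0.2266-0.4633i)·(-0.1981+0.2875i)
Y_3^-1(R⁻¹ n̂) = -0.126808+0.061722i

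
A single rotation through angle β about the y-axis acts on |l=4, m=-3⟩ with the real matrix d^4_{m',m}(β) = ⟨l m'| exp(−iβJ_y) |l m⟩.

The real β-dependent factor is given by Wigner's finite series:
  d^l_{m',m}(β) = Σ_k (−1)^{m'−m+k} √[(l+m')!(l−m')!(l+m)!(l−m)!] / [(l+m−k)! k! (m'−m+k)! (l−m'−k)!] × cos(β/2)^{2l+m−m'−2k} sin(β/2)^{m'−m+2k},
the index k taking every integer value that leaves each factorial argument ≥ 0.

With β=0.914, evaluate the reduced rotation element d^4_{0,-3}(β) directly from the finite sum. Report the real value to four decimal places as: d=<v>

d^4_{0,-3}(β=0.914) via Wigner's sum:
With c≡cos(β/2)=0.897380 and s≡sin(β/2)=0.441258, N=[24·24·1·5040]^{1/2}=1703.830978
Admissible k: 0..1 (factorial args all ≥0)
  k=0: (−1)^3·1703.8310/(144)·0.8974^5·0.4413^3 = -0.591595
  k=1: (−1)^4·1703.8310/(144)·0.8974^3·0.4413^5 = +0.143040
d^4_{0,-3}(0.914) = -0.591595 +0.143040 = -0.448555

d=-0.4486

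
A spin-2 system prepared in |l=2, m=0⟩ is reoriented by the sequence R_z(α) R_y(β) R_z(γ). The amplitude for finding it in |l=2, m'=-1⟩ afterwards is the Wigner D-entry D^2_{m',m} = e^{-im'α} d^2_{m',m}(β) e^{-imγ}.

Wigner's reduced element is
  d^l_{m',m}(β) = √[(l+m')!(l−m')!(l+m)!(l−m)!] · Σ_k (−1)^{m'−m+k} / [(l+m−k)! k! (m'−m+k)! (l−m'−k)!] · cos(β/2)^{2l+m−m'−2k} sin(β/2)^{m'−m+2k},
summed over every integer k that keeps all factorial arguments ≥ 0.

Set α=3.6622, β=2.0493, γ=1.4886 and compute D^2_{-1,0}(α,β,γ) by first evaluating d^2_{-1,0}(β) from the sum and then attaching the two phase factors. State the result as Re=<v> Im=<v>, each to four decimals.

Split into d^2_{-1,0}(β=2.0493) × two z-phases.
Half-angle: c=0.519398, s=0.854532. N=√(1·6·2·2)=4.898979
The bounds max(0,m−m')=1 and min(l+m,l−m')=2 give 2 terms
  k=1: (−1)^0·4.8990/(2)·0.5194^3·0.8545^1 = +0.293295
  k=2: (−1)^1·4.8990/(2)·0.5194^1·0.8545^3 = -0.793892
d^2_{-1,0}(2.0493) = +0.293295 -0.793892 = -0.500597
Phases: e^{-i·(-1)·3.6622}=-0.867517-0.497407i, e^{-i·(0)·1.4886}=+1.000000+0.000000i ⇒ D=+0.434277+0.249001i

Re=0.4343 Im=0.2490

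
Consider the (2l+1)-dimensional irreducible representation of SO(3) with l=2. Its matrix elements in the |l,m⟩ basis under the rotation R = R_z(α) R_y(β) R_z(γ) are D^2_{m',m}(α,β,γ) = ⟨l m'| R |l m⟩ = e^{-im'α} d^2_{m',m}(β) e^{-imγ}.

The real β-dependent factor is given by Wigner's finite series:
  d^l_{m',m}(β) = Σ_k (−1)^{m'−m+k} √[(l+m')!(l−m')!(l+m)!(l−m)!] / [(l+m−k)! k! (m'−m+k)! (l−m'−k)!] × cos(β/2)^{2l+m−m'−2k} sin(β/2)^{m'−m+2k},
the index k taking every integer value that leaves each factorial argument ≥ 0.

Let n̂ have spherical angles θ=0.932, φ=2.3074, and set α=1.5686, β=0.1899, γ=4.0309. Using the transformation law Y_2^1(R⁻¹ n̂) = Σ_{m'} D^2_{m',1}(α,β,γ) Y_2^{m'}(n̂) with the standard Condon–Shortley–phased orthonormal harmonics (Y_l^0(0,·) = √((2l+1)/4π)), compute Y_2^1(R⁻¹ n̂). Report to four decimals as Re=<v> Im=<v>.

Re=0.3859 Im=-0.0133

Need the full column D^2_{m',1} for m'=−2..2 at α=1.5686, β=0.1899, γ=4.0309.
cos(β/2)=0.995496, sin(β/2)=0.094807
d^2_{-2,1}: single k=3 term ⇒ +0.001697;  D = +0.001063-0.001322i
d^2_{-1,1}: k∈[2..3] ⇒ +0.026723 -0.000081 = +0.026642;  D = -0.020728-0.016738i
d^2_{0,1}: k∈[1..2] ⇒ +0.229106 -0.002078 = +0.227028;  D = -0.143016+0.176318i
d^2_{1,1}: k∈[0..1] ⇒ +0.982104 -0.026723 = +0.955381;  D = +0.740659+0.603471i
d^2_{2,1}: single k=0 term ⇒ -0.187064;  D = -0.118478+0.144762i
Y_2^{m'}(θ=0.932,φ=2.3074) and Σ D·Y over m':
  (+0.0011-0.0013i)·(-0.0243+0.2478i)  (-0.0207-0.0167i)·(-0.2484-0.2739i)  (-0.1430+0.1763i)·(+0.0210+0.0000i)  (+0.7407+0.6035i)·(+0.2484-0.2739i)  (-0.1185+0.1448i)·(-0.0243-0.2478i)
Y_2^1(R⁻¹ n̂) = +0.385906-0.013300i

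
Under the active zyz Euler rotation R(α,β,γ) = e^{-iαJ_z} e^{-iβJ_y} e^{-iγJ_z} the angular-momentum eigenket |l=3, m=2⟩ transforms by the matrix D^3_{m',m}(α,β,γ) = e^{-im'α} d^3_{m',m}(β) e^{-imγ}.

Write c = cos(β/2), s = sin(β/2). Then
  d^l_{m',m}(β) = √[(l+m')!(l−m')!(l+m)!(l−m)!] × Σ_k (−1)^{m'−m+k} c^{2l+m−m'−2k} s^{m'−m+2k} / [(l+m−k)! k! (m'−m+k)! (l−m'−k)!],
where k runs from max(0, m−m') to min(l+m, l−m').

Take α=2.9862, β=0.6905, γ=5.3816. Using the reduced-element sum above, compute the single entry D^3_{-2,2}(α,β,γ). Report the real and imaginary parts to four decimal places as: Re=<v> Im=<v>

Re=0.0044 Im=0.0564

D^3_{-2,2}(2.9862,0.6905,5.3816) = e^{-i·-2·2.9862}·d^3_{-2,2}(0.6905)·e^{-i·2·5.3816}. Compute d first:
With c≡cos(β/2)=0.940991 and s≡sin(β/2)=0.338432, N=[1·120·120·1]^{1/2}=120.000000
k∈{4,5} keeps every argument non-negative
  k=4: (−1)^0·120.0000/(24)·0.9410^2·0.3384^4 = +0.058080
  k=5: (−1)^1·120.0000/(120)·0.9410^0·0.3384^6 = -0.001503
d^3_{-2,2}(0.6905) = +0.058080 -0.001503 = +0.056577
Attach z-rotation phases: D = e^{-i(-2)(2.9862)}·(+0.056577)·e^{-i(2)(5.3816)} = +0.004432+0.056404i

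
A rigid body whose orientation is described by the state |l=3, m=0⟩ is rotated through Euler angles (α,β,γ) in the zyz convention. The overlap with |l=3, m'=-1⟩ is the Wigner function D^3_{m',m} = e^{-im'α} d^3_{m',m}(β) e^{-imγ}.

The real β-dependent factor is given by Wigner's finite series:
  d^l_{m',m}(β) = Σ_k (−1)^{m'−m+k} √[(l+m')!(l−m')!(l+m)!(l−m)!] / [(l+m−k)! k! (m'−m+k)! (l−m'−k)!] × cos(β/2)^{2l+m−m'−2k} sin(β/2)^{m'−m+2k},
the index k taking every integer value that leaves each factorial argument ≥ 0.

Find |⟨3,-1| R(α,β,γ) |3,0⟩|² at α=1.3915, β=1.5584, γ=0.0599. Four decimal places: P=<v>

P=0.1872

D^3_{-1,0}(1.3915,1.5584,0.0599) = e^{-i·-1·1.3915}·d^3_{-1,0}(1.5584)·e^{-i·0·0.0599}. Compute d first:
Half-angle: c=0.711476, s=0.702710. N=√(2·24·6·6)=41.569219
k: max(0,(0)−(-1))=1 … min(3+(0),3−(-1))=3
  k=1: (−1)^0·41.5692/(12)·0.7115^5·0.7027^1 = +0.443780
  k=2: (−1)^1·41.5692/(4)·0.7115^3·0.7027^3 = -1.298739
  k=3: (−1)^2·41.5692/(12)·0.7115^1·0.7027^5 = +0.422312
d^3_{-1,0}(1.5584) = +0.443780 -1.298739 +0.422312 = -0.432647
|D^3_{-1,0}|² = |d^3_{-1,0}(β)|² = (-0.432647)² = 0.187183 (the z-rotation phases have unit modulus)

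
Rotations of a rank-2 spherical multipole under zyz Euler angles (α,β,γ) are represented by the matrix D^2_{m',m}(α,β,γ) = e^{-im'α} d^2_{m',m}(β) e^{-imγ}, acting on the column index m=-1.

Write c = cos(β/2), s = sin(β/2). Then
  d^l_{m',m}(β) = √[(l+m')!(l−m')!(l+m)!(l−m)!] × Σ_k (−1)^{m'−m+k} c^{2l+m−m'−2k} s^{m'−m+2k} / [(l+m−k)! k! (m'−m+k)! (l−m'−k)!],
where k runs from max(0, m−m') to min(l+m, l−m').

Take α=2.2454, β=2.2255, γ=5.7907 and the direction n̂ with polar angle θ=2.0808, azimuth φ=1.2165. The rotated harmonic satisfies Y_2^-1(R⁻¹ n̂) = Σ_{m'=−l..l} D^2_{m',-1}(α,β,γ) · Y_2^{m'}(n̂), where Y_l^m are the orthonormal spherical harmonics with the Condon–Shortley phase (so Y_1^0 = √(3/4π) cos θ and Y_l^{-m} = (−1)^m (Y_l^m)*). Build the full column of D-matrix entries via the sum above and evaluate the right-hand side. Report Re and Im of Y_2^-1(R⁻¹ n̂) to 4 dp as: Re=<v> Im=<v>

Need the full column D^2_{m',-1} for m'=−2..2 at α=2.2454, β=2.2255, γ=5.7907.
cos(β/2)=0.442197, sin(β/2)=0.896918
d^2_{-2,-1}: single k=1 term ⇒ +0.155106;  D = -0.101582-0.117214i
d^2_{-1,-1}: k∈[0..1] ⇒ +0.038235 -0.471908 = -0.433673;  D = +0.078544-0.426501i
d^2_{0,-1}: k∈[0..1] ⇒ -0.189966 +0.781537 = +0.591571;  D = +0.521269-0.279705i
d^2_{1,-1}: k∈[0..1] ⇒ +0.471908 -0.647159 = -0.175251;  D = +0.161163+0.068844i
d^2_{2,-1}: single k=0 term ⇒ -0.638122;  D = -0.170758-0.614851i
Y_2^{m'}(θ=2.0808,φ=1.2165) and Σ D·Y over m':
  (-0.1016-0.1172i)·(-0.2234-0.1915i)  (+0.0785-0.4265i)·(-0.1142+0.3087i)  (+0.5213-0.2797i)·(-0.0899+0.0000i)  (+0.1612+0.0688i)·(+0.1142+0.3087i)  (-0.1708-0.6149i)·(-0.2234+0.1915i)
Y_2^-1(R⁻¹ n̂) = +0.229103+0.306001i

Re=0.2291 Im=0.3060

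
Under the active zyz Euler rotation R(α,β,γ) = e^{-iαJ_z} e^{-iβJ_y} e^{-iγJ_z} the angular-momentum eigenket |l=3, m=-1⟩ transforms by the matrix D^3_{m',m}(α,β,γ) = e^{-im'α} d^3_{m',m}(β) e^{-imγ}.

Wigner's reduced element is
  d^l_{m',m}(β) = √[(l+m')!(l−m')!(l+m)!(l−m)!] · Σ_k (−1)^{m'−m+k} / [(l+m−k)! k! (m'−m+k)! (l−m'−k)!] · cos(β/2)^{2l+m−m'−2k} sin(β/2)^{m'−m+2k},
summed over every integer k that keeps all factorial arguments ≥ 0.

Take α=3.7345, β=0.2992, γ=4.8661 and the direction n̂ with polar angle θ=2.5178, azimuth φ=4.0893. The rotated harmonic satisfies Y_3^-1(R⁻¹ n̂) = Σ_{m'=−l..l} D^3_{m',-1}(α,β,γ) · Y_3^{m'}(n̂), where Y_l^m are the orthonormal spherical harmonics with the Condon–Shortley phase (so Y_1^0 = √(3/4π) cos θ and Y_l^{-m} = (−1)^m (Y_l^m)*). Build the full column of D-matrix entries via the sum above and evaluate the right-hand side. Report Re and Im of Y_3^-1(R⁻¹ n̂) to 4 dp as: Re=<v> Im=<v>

Re=-0.0240 Im=-0.2247

Need the full column D^3_{m',-1} for m'=−3..3 at α=3.7345, β=0.2992, γ=4.8661.
cos(β/2)=0.988831, sin(β/2)=0.149043
d^3_{-3,-1}: single k=2 term ⇒ +0.082254;  D = -0.076933-0.029102i
d^3_{-2,-1}: k∈[1..2] ⇒ +0.445574 -0.020245 = +0.425329;  D = +0.414005-0.097492i
d^3_{-1,-1}: k∈[0..2] ⇒ +0.934828 -0.169902 +0.002895 = +0.767821;  D = -0.521474+0.563573i
d^3_{0,-1}: k∈[0..2] ⇒ -0.488102 +0.033267 -0.000252 = -0.455088;  D = -0.069677+0.449722i
d^3_{1,-1}: k∈[0..2] ⇒ +0.127427 -0.003860 +0.000011 = +0.123578;  D = +0.052547+0.111849i
d^3_{2,-1}: k∈[0..1] ⇒ -0.020245 +0.000230 = -0.020015;  D = +0.017181+0.010268i
d^3_{3,-1}: single k=0 term ⇒ +0.001869;  D = +0.001866-0.000101i
Y_3^{m'}(θ=2.5178,φ=4.0893) and Σ D·Y over m':
  (-0.0769-0.0291i)·(+0.0795+0.0245i)  (+0.4140-0.0975i)·(+0.0903+0.2682i)  (-0.5215+0.5636i)·(-0.2527+0.3517i)  (-0.0697+0.4497i)·(-0.0891+0.0000i)  (+0.0525+0.1118i)·(+0.2527+0.3517i)  (+0.0172+0.0103i)·(+0.0903-0.2682i)  (+0.0019-0.0001i)·(-0.0795+0.0245i)
Y_3^-1(R⁻¹ n̂) = -0.023984-0.224686i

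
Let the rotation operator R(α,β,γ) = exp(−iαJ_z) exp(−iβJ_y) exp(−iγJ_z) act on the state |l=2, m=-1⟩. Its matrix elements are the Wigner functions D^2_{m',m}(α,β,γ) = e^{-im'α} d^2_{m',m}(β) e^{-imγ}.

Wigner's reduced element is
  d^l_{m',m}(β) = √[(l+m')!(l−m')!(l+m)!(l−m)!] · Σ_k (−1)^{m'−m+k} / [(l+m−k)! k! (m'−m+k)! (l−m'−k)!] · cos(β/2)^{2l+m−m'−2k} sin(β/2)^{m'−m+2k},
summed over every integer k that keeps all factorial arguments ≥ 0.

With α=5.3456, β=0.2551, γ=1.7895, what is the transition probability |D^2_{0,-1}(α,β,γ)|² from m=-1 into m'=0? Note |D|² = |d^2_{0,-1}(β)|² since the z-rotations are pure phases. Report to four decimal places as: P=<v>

P=0.0894

First d^2_{0,-1}(β=0.2551), then the phase factors e^{-i(0)α} and e^{-i(-1)γ}:
With c≡cos(β/2)=0.991877 and s≡sin(β/2)=0.127204, N=[2·2·1·6]^{1/2}=4.898979
k∈{0,1} keeps every argument non-negative
  k=0: (−1)^1·4.8990/(2)·0.9919^3·0.1272^1 = -0.304054
  k=1: (−1)^2·4.8990/(2)·0.9919^1·0.1272^3 = +0.005001
d^2_{0,-1}(0.2551) = -0.304054 +0.005001 = -0.299053
|D^2_{0,-1}|² = |d^2_{0,-1}(β)|² = (-0.299053)² = 0.089433 (the z-rotation phases have unit modulus)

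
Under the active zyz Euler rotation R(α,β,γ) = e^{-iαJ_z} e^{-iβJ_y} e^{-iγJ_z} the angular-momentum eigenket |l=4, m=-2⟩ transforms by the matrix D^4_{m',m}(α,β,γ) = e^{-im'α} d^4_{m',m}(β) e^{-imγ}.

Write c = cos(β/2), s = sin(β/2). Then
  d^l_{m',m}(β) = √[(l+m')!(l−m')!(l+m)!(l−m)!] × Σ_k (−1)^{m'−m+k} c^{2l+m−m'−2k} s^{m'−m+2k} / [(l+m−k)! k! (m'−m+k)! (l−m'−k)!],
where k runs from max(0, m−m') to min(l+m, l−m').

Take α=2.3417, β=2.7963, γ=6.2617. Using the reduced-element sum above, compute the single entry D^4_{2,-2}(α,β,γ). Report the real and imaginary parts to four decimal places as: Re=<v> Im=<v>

Re=0.0080 Im=0.5756

First d^4_{2,-2}(β=2.7963), then the phase factors e^{-i(2)α} and e^{-i(-2)γ}:
With c≡cos(β/2)=0.171790 and s≡sin(β/2)=0.985134, N=[720·2·2·720]^{1/2}=1440.000000
Admissible k: 0..2 (factorial args all ≥0)
  k=0: (−1)^4·1440.0000/(96)·0.1718^4·0.9851^4 = +0.012304
  k=1: (−1)^5·1440.0000/(120)·0.1718^2·0.9851^6 = -0.323704
  k=2: (−1)^6·1440.0000/(1440)·0.1718^0·0.9851^8 = +0.887076
d^4_{2,-2}(2.7963) = +0.012304 -0.323704 +0.887076 = +0.575677
Attach z-rotation phases: D = e^{-i(2)(2.3417)}·(+0.575677)·e^{-i(-2)(6.2617)} = +0.008049+0.575621i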